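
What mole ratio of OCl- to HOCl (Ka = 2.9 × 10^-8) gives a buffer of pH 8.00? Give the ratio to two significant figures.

pKa = -log(2.9 × 10^-8) = 7.538
pH = pKa + log(r) ⇒ log(r) = 8.00 − 7.538 = +0.462
r = [OCl-]/[HOCl] = 10^(+0.462) = 2.9

ratio = 2.9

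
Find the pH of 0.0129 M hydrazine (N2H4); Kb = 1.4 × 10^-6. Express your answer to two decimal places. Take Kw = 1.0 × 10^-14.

N2H4 + H2O ⇌ N2H5+ + OH-
From the ICE table, Kb = [OH-]²/(0.0129 − [OH-]) = 1.4 × 10^-6.
Since Kb ≪ C₀, [OH-] ≈ √(Kb·C₀) = 1.34 × 10^-4 M.
([OH-]/C₀ = 1% < 5%, so the approximation holds.)
pOH = −log(1.34 × 10^-4) = 3.87; pH = 14.00 − 3.87 = 10.13

pH = 10.13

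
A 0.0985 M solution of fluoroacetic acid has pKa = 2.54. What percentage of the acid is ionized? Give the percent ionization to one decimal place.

FCH2COOH ⇌ FCH2COO- + H+; let x = [H+] at equilibrium.
Ka = 10^(−2.54) = 2.88 × 10^-3
Solve x² + 0.00288x − 0.000284 = 0 → x = 1.55 × 10^-2 M
Fraction ionized = 1.55 × 10^-2 / 0.0985 = 0.1574 → 15.7%

15.7%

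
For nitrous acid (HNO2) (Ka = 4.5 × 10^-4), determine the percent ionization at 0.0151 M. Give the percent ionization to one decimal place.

15.8%

HNO2 ⇌ NO2- + H+; let x = [H+] at equilibrium.
Ka = x²/(C₀ − x); solving the quadratic gives x = 2.39 × 10^-3 M.
% ionization = x/C₀ × 100% = 2.39 × 10^-3/0.0151 × 100% = 15.8%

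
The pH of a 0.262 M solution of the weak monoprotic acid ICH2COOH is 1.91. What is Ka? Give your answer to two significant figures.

[H+] = 10^(-1.91) = 1.23 × 10^-2 M
At equilibrium [HA] = 0.262 − 1.23 × 10^-2 = 2.50 × 10^-1 M
Ka = [H+][A-]/[HA] = (1.23 × 10^-2)² / 2.50 × 10^-1 = 6.1 × 10^-4

Ka = 6.1 × 10^-4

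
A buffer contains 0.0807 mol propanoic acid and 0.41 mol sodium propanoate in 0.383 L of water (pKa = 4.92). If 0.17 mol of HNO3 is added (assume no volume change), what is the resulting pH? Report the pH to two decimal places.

Added H+ converts CH3CH2COO- to CH3CH2COOH: CH3CH2COOH → 0.251 mol, CH3CH2COO- → 0.24 mol.
pH = pKa + log([A⁻]/[HA]) = 4.92 + log(0.24/0.251) = 4.92 -0.019

pH = 4.90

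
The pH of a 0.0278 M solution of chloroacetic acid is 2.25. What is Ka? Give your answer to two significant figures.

Ka = 1.4 × 10^-3

[H+] = 10^(-2.25) = 5.62 × 10^-3 M
At equilibrium [HA] = 0.0278 − 5.62 × 10^-3 = 2.22 × 10^-2 M
Ka = [H+][A-]/[HA] = (5.62 × 10^-3)² / 2.22 × 10^-2 = 1.4 × 10^-3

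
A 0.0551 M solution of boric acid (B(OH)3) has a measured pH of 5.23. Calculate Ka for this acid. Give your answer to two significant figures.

Ka = 6.3 × 10^-10

[H+] = 10^(-5.23) = 5.89 × 10^-6 M
At equilibrium [HA] = 0.0551 − 5.89 × 10^-6 = 5.51 × 10^-2 M
Ka = [H+][A-]/[HA] = (5.89 × 10^-6)² / 5.51 × 10^-2 = 6.3 × 10^-10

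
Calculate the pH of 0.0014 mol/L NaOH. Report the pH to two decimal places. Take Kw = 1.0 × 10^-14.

NaOH is a strong base; [OH-] = 0.0014 M.
pOH = -log(0.0014) = 2.85
pH = 14.00 - 2.85 = 11.15

pH = 11.15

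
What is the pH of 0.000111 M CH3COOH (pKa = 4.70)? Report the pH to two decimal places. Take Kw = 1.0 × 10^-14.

CH3COOH ⇌ CH3COO- + H+
Ka = 10^(−4.70) = 2.00 × 10^-5
From the ICE table, Ka = x²/(0.000111 − x) = 2.00 × 10^-5.
Here C₀/Ka ≈ 5.55, so the small-x approximation fails. Use the quadratic:
x = [−2e-05 + √(2e-05² + 8.88e-09)]/2 = 3.82 × 10^-5 M
pH = −log[H+] = −log(3.82 × 10^-5) = 4.42

pH = 4.42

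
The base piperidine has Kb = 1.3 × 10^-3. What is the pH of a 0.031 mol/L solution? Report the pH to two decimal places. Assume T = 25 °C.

C5H10NH + H2O ⇌ C5H10NH2+ + OH-
Kb = x²/(0.031 − x) = 1.3 × 10^-3
The 5% rule fails; solving x² + Kb·x − Kb·C₀ = 0 exactly:
x = [−0.0013 + √(0.0013² + 0.000161)]/2 = 5.73 × 10^-3 M
pOH = 2.24, so pH = 14.00 − pOH = 11.76

pH = 11.76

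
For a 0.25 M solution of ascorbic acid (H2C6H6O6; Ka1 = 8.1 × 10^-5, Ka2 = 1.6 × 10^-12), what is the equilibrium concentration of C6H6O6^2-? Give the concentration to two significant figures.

First ionization gives [H+] ≈ [HC6H6O6-] = 4.50 × 10^-3 M.
Second step: Ka2 = [H+][C6H6O6^2-]/[HC6H6O6-] ≈ [C6H6O6^2-] (since [H+] ≈ [HC6H6O6-]).
So [C6H6O6^2-] ≈ Ka2.

1.6 × 10^-12 M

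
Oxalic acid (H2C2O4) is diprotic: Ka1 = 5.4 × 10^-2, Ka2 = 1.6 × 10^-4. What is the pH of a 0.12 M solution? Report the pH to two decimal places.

Ka1 ≫ Ka2, so treat the first dissociation as the only significant source of H+.
Ka1 = x²/(0.12 − x) = 5.4 × 10^-2
Solving the quadratic: x = (−Ka1 + √(Ka1² + 4·Ka1·C₀))/2 = 5.79 × 10^-2 M
pH = −log(5.79 × 10^-2) = 1.24

pH = 1.24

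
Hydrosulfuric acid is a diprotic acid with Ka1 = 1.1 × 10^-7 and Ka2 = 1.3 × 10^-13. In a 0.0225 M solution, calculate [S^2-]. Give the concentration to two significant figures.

First ionization gives [H+] ≈ [HS-] = 4.97 × 10^-5 M.
Second step: Ka2 = [H+][S^2-]/[HS-] ≈ [S^2-] (since [H+] ≈ [HS-]).
So [S^2-] ≈ Ka2.

1.3 × 10^-13 M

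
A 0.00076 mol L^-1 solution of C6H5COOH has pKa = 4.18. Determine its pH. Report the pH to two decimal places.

C6H5COOH ⇌ C6H5COO- + H+
Ka = 10^(−4.18) = 6.61 × 10^-5
Ka = x²/(0.00076 − x) = 6.61 × 10^-5
Here C₀/Ka ≈ 11.5, so the small-x approximation fails. Use the quadratic:
x = [−6.61e-05 + √(6.61e-05² + 2.01e-07)]/2 = 1.94 × 10^-4 M
pH = −log[H+] = −log(1.94 × 10^-4) = 3.71

pH = 3.71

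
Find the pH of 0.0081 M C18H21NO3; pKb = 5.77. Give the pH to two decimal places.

pH = 10.07

C18H21NO3 + H2O ⇌ C18H22NO3+ + OH-
Kb = 10^(−5.77) = 1.70 × 10^-6
Kb = x²/(0.0081 − x) = 1.70 × 10^-6
Since Kb ≪ C₀, x ≈ √(Kb·C₀) = 1.17 × 10^-4 M.
pOH = 3.93, so pH = 14.00 − pOH = 10.07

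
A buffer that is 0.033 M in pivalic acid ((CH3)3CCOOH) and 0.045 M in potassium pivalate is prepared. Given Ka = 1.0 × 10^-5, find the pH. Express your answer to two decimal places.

pH = 5.13

pKa = −log(1.0 × 10^-5) = 5.000
Using pH = pKa + log([base]/[acid]) with [base]/[acid] = 0.045/0.033:
pH = 5.000 + (+0.135) = 5.13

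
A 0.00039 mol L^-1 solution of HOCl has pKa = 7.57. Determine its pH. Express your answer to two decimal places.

HOCl ⇌ OCl- + H+
Ka = 10^(−7.57) = 2.69 × 10^-8
From the ICE table, Ka = x²/(0.00039 − x) = 2.69 × 10^-8.
Since Ka ≪ C₀, x ≈ √(Ka·C₀) = 3.24 × 10^-6 M.
(x/C₀ = 0.83% < 5%, so the approximation holds.)
pH = −log[H+] = −log(3.24 × 10^-6) = 5.49

pH = 5.49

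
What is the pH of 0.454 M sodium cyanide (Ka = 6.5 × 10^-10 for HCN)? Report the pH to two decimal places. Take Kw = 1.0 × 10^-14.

CN- is the conjugate base of the weak acid HCN.
Kb = Kw/Ka = 1.0×10^-14 / 6.5 × 10^-10 = 1.54 × 10^-5
From the ICE table, Kb = [OH-]²/(0.454 − [OH-]) = 1.54 × 10^-5.
Since Kb ≪ C₀, [OH-] ≈ √(Kb·C₀) = 2.64 × 10^-3 M.
pOH = −log(2.64 × 10^-3) = 2.58; pH = 14.00 − 2.58 = 11.42

pH = 11.42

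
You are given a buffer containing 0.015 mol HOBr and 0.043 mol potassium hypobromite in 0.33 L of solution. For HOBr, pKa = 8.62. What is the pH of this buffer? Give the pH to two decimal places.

Henderson–Hasselbalch: pH = pKa + log([OBr-]/[HOBr]) = 8.62 + log(0.043/0.015)
pH = 8.62 + (+0.457) = 9.08

pH = 9.08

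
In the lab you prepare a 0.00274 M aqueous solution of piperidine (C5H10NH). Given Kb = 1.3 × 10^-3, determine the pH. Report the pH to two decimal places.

C5H10NH + H2O ⇌ C5H10NH2+ + OH-
Let x = [OH-] at equilibrium. Kb = x²/(0.00274 − x).
Here C₀/Kb ≈ 2.11, so the small-x approximation fails. Use the quadratic:
x = [−0.0013 + √(0.0013² + 1.42e-05)]/2 = 1.35 × 10^-3 M
pOH = 2.87, so pH = 14.00 − pOH = 11.13

pH = 11.13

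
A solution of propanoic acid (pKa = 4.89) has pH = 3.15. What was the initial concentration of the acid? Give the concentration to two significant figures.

[H+] = 10^(-3.15) = 7.08 × 10^-4 M = x
Ka = 10^(−4.89) = 1.29 × 10^-5
Ka = x²/(C₀ − x) ⇒ C₀ = x + x²/Ka
C₀ = 7.08 × 10^-4 + (7.08 × 10^-4)²/(1.29 × 10^-5) = 3.96 × 10^-2 M

C₀ = 4.0 × 10^-2 M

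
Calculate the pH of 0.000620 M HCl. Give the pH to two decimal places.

HCl is a strong acid and dissociates completely, so [H+] = 0.000620 M.
pH = -log(0.00062) = 3.21

pH = 3.21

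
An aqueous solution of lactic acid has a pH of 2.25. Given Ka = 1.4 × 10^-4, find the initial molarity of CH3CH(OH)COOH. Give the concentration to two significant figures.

C₀ = 2.3 × 10^-1 M

[H+] = 10^(-2.25) = 5.62 × 10^-3 M = x
Ka = x²/(C₀ − x) ⇒ C₀ = x + x²/Ka
C₀ = 5.62 × 10^-3 + (5.62 × 10^-3)²/(1.4 × 10^-4) = 2.31 × 10^-1 M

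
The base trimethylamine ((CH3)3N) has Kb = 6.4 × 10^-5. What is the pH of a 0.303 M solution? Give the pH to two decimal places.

(CH3)3N + H2O ⇌ (CH3)3NH+ + OH-
From the ICE table, Kb = [OH-]²/(0.303 − [OH-]) = 6.4 × 10^-5.
Assume [OH-] ≪ 0.303: [OH-] ≈ √(6.4 × 10^-5 × 0.303) = 4.40 × 10^-3 M
Check: 1.5% ionized — well under 5%, approximation valid.
pOH = 2.36, so pH = 14.00 − pOH = 11.64

pH = 11.64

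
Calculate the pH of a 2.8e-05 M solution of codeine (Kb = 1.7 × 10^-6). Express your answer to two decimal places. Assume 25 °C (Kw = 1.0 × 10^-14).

pH = 8.79

C18H21NO3 + H2O ⇌ C18H22NO3+ + OH-
Let x = [OH-] at equilibrium. Kb = x²/(2.8e-05 − x).
x is not negligible relative to C₀; solve x² + 1.7e-06·x − 4.76e-11 = 0.
x = (−Kb + √(Kb² + 4·Kb·C₀))/2 = 6.10 × 10^-6 M
pOH = −log(6.10 × 10^-6) = 5.21; pH = 14.00 − 5.21 = 8.79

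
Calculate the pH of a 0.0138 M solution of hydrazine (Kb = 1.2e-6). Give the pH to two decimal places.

pH = 10.11

N2H4 + H2O ⇌ N2H5+ + OH-
Kb = x²/(0.0138 − x) = 1.2 × 10^-6
Since Kb ≪ C₀, x ≈ √(Kb·C₀) = 1.29 × 10^-4 M.
pOH = −log(1.29 × 10^-4) = 3.89; pH = 14.00 − 3.89 = 10.11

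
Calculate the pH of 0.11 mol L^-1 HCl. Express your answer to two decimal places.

pH = 0.96

HCl is a strong acid and dissociates completely, so [H+] = 0.11 M.
pH = -log(0.11) = 0.96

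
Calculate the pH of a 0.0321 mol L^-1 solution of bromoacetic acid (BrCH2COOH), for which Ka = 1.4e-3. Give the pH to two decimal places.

pH = 2.22

BrCH2COOH ⇌ BrCH2COO- + H+
Ka = [H+]²/(0.0321 − [H+]) = 1.4 × 10^-3
Here C₀/Ka ≈ 22.9, so the small-[H+] approximation fails. Use the quadratic:
[H+] = [−0.0014 + √(0.0014² + 0.00018)]/2 = 6.04 × 10^-3 M
pH = −log[H+] = −log(6.04 × 10^-3) = 2.22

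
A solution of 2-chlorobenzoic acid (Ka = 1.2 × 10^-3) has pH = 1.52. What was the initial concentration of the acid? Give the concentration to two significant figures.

C₀ = 7.9 × 10^-1 M

[H+] = 10^(-1.52) = 3.02 × 10^-2 M = x
Ka = x²/(C₀ − x) ⇒ C₀ = x + x²/Ka
C₀ = 3.02 × 10^-2 + (3.02 × 10^-2)²/(1.2 × 10^-3) = 7.90 × 10^-1 M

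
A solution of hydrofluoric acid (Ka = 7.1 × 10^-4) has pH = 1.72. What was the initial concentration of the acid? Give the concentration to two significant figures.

[H+] = 10^(-1.72) = 1.91 × 10^-2 M = x
Ka = x²/(C₀ − x) ⇒ C₀ = x + x²/Ka
C₀ = 1.91 × 10^-2 + (1.91 × 10^-2)²/(7.1 × 10^-4) = 5.33 × 10^-1 M

C₀ = 5.3 × 10^-1 M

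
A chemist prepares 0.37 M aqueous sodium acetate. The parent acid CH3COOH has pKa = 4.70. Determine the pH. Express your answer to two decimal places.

CH3COO- is the conjugate base of the weak acid CH3COOH.
Ka = 10^(−4.70) = 2.00 × 10^-5
Kb = Kw/Ka = 1.0×10^-14 / 2.00 × 10^-5 = 5.00 × 10^-10
From the ICE table, Kb = [OH-]²/(0.37 − [OH-]) = 5.00 × 10^-10.
Assume [OH-] ≪ 0.37: [OH-] ≈ √(5.00 × 10^-10 × 0.37) = 1.36 × 10^-5 M
([OH-]/C₀ = 0.0037% < 5%, so the approximation holds.)
pOH = 4.87, so pH = 14.00 − pOH = 9.13

pH = 9.13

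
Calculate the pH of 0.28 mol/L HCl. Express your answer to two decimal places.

HCl is a strong acid and dissociates completely, so [H+] = 0.28 M.
pH = -log(0.28) = 0.55

pH = 0.55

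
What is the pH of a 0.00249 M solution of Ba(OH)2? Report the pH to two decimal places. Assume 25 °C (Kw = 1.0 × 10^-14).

Ba(OH)2 is a strong base (each formula unit releases 2 OH-); [OH-] = 0.00498 M.
pOH = -log(0.00498) = 2.30
pH = 14.00 - 2.30 = 11.70

pH = 11.70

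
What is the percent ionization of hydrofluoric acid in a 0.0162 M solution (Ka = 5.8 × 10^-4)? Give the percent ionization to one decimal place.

17.2%

HF ⇌ F- + H+; let x = [H+] at equilibrium.
Solve x² + 0.00058x − 9.4e-06 = 0 → x = 2.79 × 10^-3 M
Fraction ionized = 2.79 × 10^-3 / 0.0162 = 0.1722 → 17.2%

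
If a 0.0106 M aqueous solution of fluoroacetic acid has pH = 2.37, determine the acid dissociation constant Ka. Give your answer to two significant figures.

[H+] = 10^(-2.37) = 4.27 × 10^-3 M
At equilibrium [HA] = 0.0106 − 4.27 × 10^-3 = 6.33 × 10^-3 M
Ka = [H+][A-]/[HA] = (4.27 × 10^-3)² / 6.33 × 10^-3 = 2.9 × 10^-3

Ka = 2.9 × 10^-3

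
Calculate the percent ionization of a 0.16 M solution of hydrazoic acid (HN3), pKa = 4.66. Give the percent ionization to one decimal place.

HN3 ⇌ N3- + H+; let x = [H+] at equilibrium.
Ka = 10^(−4.66) = 2.19 × 10^-5
x ≈ √(Ka·C₀) = √(2.19 × 10^-5 × 0.16) = 1.87 × 10^-3 M
% ionization = x/C₀ × 100% = 1.87 × 10^-3/0.16 × 100% = 1.2%

1.2%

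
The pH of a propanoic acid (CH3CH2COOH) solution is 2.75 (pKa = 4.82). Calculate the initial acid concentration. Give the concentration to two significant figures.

C₀ = 2.1 × 10^-1 M

[H+] = 10^(-2.75) = 1.78 × 10^-3 M = x
Ka = 10^(−4.82) = 1.51 × 10^-5
Ka = x²/(C₀ − x) ⇒ C₀ = x + x²/Ka
C₀ = 1.78 × 10^-3 + (1.78 × 10^-3)²/(1.51 × 10^-5) = 2.12 × 10^-1 M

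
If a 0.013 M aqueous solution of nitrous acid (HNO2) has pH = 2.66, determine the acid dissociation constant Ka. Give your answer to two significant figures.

[H+] = 10^(-2.66) = 2.19 × 10^-3 M
At equilibrium [HA] = 0.013 − 2.19 × 10^-3 = 1.08 × 10^-2 M
Ka = [H+][A-]/[HA] = (2.19 × 10^-3)² / 1.08 × 10^-2 = 4.4 × 10^-4

Ka = 4.4 × 10^-4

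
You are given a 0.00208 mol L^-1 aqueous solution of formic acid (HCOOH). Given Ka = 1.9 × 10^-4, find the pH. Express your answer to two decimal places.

pH = 3.27

HCOOH ⇌ HCOO- + H+
Ka = x²/(0.00208 − x) = 1.9 × 10^-4
Here C₀/Ka ≈ 10.9, so the small-x approximation fails. Use the quadratic:
x = [−0.00019 + √(0.00019² + 1.58e-06)]/2 = 5.41 × 10^-4 M
pH = −log(5.41 × 10^-4) = 3.27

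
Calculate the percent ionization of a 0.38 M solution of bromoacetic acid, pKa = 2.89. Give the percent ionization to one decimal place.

5.7%

BrCH2COOH ⇌ BrCH2COO- + H+; let x = [H+] at equilibrium.
Ka = 10^(−2.89) = 1.29 × 10^-3
Ka = x²/(C₀ − x); solving the quadratic gives x = 2.15 × 10^-2 M.
Fraction ionized = 2.15 × 10^-2 / 0.38 = 0.0566 → 5.7%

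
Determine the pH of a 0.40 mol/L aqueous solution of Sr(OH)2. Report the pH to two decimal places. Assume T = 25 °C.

Sr(OH)2 is a strong base (each formula unit releases 2 OH-); [OH-] = 0.8 M.
pOH = -log(0.8) = 0.10
pH = 14.00 - 0.10 = 13.90

pH = 13.90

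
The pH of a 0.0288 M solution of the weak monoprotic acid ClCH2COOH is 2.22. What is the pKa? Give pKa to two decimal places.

pKa = 2.80

[H+] = 10^(-2.22) = 6.03 × 10^-3 M
At equilibrium [HA] = 0.0288 − 6.03 × 10^-3 = 2.28 × 10^-2 M
Ka = [H+][A-]/[HA] = (6.03 × 10^-3)² / 2.28 × 10^-2 = 1.59 × 10^-3
pKa = -log(1.59 × 10^-3) = 2.80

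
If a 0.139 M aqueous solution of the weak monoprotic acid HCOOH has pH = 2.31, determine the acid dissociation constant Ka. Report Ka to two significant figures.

Ka = 1.8 × 10^-4

[H+] = 10^(-2.31) = 4.90 × 10^-3 M
At equilibrium [HA] = 0.139 − 4.90 × 10^-3 = 1.34 × 10^-1 M
Ka = [H+][A-]/[HA] = (4.90 × 10^-3)² / 1.34 × 10^-1 = 1.8 × 10^-4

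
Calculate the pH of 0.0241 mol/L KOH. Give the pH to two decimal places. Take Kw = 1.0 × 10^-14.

pH = 12.38

KOH is a strong base; [OH-] = 0.0241 M.
pOH = -log(0.0241) = 1.62
pH = 14.00 - 1.62 = 12.38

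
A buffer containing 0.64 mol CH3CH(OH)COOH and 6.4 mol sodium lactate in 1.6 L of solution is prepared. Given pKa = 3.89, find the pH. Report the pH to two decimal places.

pH = 4.89

Using pH = pKa + log([base]/[acid]) with [base]/[acid] = 6.4/0.64:
pH = 3.89 + (+1.000) = 4.89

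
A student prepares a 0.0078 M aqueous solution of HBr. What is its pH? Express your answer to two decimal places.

pH = 2.11

HBr is a strong acid and dissociates completely, so [H+] = 0.0078 M.
pH = -log(0.0078) = 2.11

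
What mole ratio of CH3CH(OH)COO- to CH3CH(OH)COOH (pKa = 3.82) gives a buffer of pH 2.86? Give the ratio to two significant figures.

pH = pKa + log(r) ⇒ log(r) = 2.86 − 3.82 = -0.96
r = [CH3CH(OH)COO-]/[CH3CH(OH)COOH] = 10^(-0.96) = 0.11

ratio = 0.11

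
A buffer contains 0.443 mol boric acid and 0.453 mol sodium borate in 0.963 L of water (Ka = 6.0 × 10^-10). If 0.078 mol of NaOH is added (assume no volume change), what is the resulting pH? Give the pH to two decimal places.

pH = 9.38

OH- converts B(OH)3 to B(OH)4-: B(OH)3 → 0.365 mol, B(OH)4- → 0.531 mol.
pKa = −log(6.0 × 10^-10) = 9.222
Henderson–Hasselbalch with mole ratio 0.531/0.365: pH = 9.222 + (+0.163)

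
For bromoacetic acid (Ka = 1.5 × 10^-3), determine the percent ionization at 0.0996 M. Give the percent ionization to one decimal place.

BrCH2COOH ⇌ BrCH2COO- + H+; let x = [H+] at equilibrium.
Ka = x²/(C₀ − x); solving the quadratic gives x = 1.15 × 10^-2 M.
Fraction ionized = 1.15 × 10^-2 / 0.0996 = 0.1155 → 11.5%

11.5%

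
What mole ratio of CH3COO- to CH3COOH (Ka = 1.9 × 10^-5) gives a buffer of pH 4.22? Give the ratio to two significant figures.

ratio = 0.32

pKa = -log(1.9 × 10^-5) = 4.721
pH = pKa + log(r) ⇒ log(r) = 4.22 − 4.721 = -0.501
r = [CH3COO-]/[CH3COOH] = 10^(-0.501) = 0.316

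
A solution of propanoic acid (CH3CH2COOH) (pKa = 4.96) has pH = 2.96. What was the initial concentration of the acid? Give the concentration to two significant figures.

C₀ = 1.1 × 10^-1 M

[H+] = 10^(-2.96) = 1.10 × 10^-3 M = x
Ka = 10^(−4.96) = 1.10 × 10^-5
Ka = x²/(C₀ − x) ⇒ C₀ = x + x²/Ka
C₀ = 1.10 × 10^-3 + (1.10 × 10^-3)²/(1.10 × 10^-5) = 1.11 × 10^-1 M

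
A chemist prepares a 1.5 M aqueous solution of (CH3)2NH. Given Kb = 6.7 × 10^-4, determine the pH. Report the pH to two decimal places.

pH = 12.50

(CH3)2NH + H2O ⇌ (CH3)2NH2+ + OH-
Kb = x²/(1.5 − x) = 6.7 × 10^-4
Assume x ≪ 1.5: x ≈ √(6.7 × 10^-4 × 1.5) = 3.17 × 10^-2 M
pOH = 1.50, so pH = 14.00 − pOH = 12.50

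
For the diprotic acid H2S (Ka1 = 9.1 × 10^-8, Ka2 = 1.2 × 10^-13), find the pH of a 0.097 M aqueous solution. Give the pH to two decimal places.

Since Ka1 ≫ Ka2, the first ionization dominates [H+].
Ka1 = x²/(0.097 − x) = 9.1 × 10^-8
x ≈ √(9.1 × 10^-8 × 0.097) = 9.40 × 10^-5 M
pH = −log(9.40 × 10^-5) = 4.03

pH = 4.03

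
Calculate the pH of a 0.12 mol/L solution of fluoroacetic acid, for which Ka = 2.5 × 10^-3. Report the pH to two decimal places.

pH = 1.79

FCH2COOH ⇌ FCH2COO- + H+
Let x = [H+] at equilibrium. Ka = x²/(0.12 − x).
x is not negligible relative to C₀; solve x² + 0.0025·x − 0.0003 = 0.
x = [−0.0025 + √(0.0025² + 0.0012)]/2 = 1.61 × 10^-2 M
pH = −log(1.61 × 10^-2) = 1.79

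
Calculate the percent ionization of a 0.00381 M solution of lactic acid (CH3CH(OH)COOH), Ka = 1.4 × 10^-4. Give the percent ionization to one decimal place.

17.4%

CH3CH(OH)COOH ⇌ CH3CH(OH)COO- + H+; let x = [H+] at equilibrium.
Ka = x²/(C₀ − x); solving the quadratic gives x = 6.64 × 10^-4 M.
Fraction ionized = 6.64 × 10^-4 / 0.00381 = 0.1743 → 17.4%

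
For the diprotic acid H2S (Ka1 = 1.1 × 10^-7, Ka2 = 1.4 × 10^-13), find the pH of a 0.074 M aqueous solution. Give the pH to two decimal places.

Ka1 ≫ Ka2, so treat the first dissociation as the only significant source of H+.
Ka1 = x²/(0.074 − x) = 1.1 × 10^-7
x ≈ √(1.1 × 10^-7 × 0.074) = 9.02 × 10^-5 M
pH = −log(9.02 × 10^-5) = 4.04

pH = 4.04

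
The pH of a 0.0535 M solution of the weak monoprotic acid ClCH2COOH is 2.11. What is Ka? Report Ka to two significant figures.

[H+] = 10^(-2.11) = 7.76 × 10^-3 M
At equilibrium [HA] = 0.0535 − 7.76 × 10^-3 = 4.57 × 10^-2 M
Ka = [H+][A-]/[HA] = (7.76 × 10^-3)² / 4.57 × 10^-2 = 1.3 × 10^-3

Ka = 1.3 × 10^-3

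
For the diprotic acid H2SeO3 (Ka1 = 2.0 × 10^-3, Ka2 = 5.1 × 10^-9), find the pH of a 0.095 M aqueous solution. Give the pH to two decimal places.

pH = 1.89

Since Ka1 ≫ Ka2, the first ionization dominates [H+].
Ka1 = x²/(0.095 − x) = 2.0 × 10^-3
Solving the quadratic: x = (−Ka1 + √(Ka1² + 4·Ka1·C₀))/2 = 1.28 × 10^-2 M
pH = −log(1.28 × 10^-2) = 1.89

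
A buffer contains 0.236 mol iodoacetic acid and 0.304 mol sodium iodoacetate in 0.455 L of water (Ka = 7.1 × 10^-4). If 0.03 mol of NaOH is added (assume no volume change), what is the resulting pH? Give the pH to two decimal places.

After neutralization: n(ICH2COOH) = 0.206 mol, n(ICH2COO-) = 0.334 mol.
pKa = −log(7.1 × 10^-4) = 3.149
pH = pKa + log([A⁻]/[HA]) = 3.149 + log(0.334/0.206) = 3.149 +0.210

pH = 3.36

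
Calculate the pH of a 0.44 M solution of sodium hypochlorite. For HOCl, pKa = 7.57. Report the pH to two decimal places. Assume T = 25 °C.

OCl- is the conjugate base of the weak acid HOCl.
Ka = 10^(−7.57) = 2.69 × 10^-8
Kb = Kw/Ka = 1.0×10^-14 / 2.69 × 10^-8 = 3.72 × 10^-7
Let x = [OH-] at equilibrium. Kb = x²/(0.44 − x).
Assume x ≪ 0.44: x ≈ √(3.72 × 10^-7 × 0.44) = 4.05 × 10^-4 M
pOH = −log(4.05 × 10^-4) = 3.39; pH = 14.00 − 3.39 = 10.61

pH = 10.61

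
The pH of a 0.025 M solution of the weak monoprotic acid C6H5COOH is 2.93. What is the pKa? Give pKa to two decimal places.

pKa = 4.24

[H+] = 10^(-2.93) = 1.17 × 10^-3 M
At equilibrium [HA] = 0.025 − 1.17 × 10^-3 = 2.38 × 10^-2 M
Ka = [H+][A-]/[HA] = (1.17 × 10^-3)² / 2.38 × 10^-2 = 5.75 × 10^-5
pKa = -log(5.75 × 10^-5) = 4.24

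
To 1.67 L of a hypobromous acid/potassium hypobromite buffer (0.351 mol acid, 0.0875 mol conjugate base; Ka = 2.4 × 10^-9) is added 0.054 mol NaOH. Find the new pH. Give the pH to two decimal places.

After neutralization: n(HOBr) = 0.297 mol, n(OBr-) = 0.141 mol.
pKa = −log(2.4 × 10^-9) = 8.620
Henderson–Hasselbalch with mole ratio 0.141/0.297: pH = 8.620 + (-0.324)

pH = 8.30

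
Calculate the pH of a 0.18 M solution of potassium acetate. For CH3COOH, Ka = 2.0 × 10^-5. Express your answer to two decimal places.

CH3COO- is the conjugate base of the weak acid CH3COOH.
Kb = Kw/Ka = 1.0×10^-14 / 2.0 × 10^-5 = 5.00 × 10^-10
Kb = [OH-]²/(0.18 − [OH-]) = 5.00 × 10^-10
Since Kb ≪ C₀, [OH-] ≈ √(Kb·C₀) = 9.49 × 10^-6 M.
Check: 0.0053% ionized — well under 5%, approximation valid.
pOH = −log(9.49 × 10^-6) = 5.02; pH = 14.00 − 5.02 = 8.98

pH = 8.98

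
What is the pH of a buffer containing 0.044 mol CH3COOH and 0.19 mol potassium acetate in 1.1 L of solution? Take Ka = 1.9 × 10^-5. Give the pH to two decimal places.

pKa = −log(1.9 × 10^-5) = 4.721
Henderson–Hasselbalch: pH = pKa + log([CH3COO-]/[CH3COOH]) = 4.721 + log(0.19/0.044)
pH = 4.721 + (+0.635) = 5.36

pH = 5.36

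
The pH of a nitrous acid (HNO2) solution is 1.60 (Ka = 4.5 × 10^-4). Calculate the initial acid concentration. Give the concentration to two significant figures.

C₀ = 1.4 M

[H+] = 10^(-1.60) = 2.51 × 10^-2 M = x
Ka = x²/(C₀ − x) ⇒ C₀ = x + x²/Ka
C₀ = 2.51 × 10^-2 + (2.51 × 10^-2)²/(4.5 × 10^-4) = 1.43 M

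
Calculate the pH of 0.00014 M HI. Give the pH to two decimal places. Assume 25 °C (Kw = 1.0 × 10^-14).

pH = 3.85

HI is a strong acid and dissociates completely, so [H+] = 0.00014 M.
pH = -log(0.00014) = 3.85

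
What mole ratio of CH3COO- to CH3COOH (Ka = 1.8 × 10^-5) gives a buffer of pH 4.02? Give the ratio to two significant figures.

pKa = -log(1.8 × 10^-5) = 4.745
pH = pKa + log(r) ⇒ log(r) = 4.02 − 4.745 = -0.725
r = [CH3COO-]/[CH3COOH] = 10^(-0.725) = 0.188

ratio = 0.19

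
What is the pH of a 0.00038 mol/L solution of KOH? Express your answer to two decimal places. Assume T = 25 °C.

pH = 10.58

KOH is a strong base; [OH-] = 0.00038 M.
pOH = -log(0.00038) = 3.42
pH = 14.00 - 3.42 = 10.58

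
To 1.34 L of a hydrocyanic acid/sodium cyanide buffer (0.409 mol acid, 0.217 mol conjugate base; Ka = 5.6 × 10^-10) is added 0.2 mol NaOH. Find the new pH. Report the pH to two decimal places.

OH- converts HCN to CN-: HCN → 0.209 mol, CN- → 0.417 mol.
pKa = −log(5.6 × 10^-10) = 9.252
Henderson–Hasselbalch with mole ratio 0.417/0.209: pH = 9.252 + (+0.300)

pH = 9.55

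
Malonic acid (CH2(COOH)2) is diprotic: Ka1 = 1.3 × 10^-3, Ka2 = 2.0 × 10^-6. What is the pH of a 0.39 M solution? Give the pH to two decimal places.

pH = 1.66

Ka1 ≫ Ka2, so treat the first dissociation as the only significant source of H+.
Ka1 = x²/(0.39 − x) = 1.3 × 10^-3
Solving the quadratic: x = (−Ka1 + √(Ka1² + 4·Ka1·C₀))/2 = 2.19 × 10^-2 M
pH = −log(2.19 × 10^-2) = 1.66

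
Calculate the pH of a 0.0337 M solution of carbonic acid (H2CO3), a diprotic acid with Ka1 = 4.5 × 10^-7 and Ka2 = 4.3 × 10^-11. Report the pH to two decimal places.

pH = 3.91

Ka1 ≫ Ka2, so treat the first dissociation as the only significant source of H+.
Ka1 = x²/(0.0337 − x) = 4.5 × 10^-7
x ≈ √(4.5 × 10^-7 × 0.0337) = 1.23 × 10^-4 M
pH = −log(1.23 × 10^-4) = 3.91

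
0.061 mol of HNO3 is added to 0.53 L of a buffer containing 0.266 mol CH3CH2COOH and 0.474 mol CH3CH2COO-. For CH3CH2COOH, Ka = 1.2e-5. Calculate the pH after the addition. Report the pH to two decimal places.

Added H+ converts CH3CH2COO- to CH3CH2COOH: CH3CH2COOH → 0.327 mol, CH3CH2COO- → 0.413 mol.
pKa = −log(1.2 × 10^-5) = 4.921
Henderson–Hasselbalch with mole ratio 0.413/0.327: pH = 4.921 + (+0.101)

pH = 5.02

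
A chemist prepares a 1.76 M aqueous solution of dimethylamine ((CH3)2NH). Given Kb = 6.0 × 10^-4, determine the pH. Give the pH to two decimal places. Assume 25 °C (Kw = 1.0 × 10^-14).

pH = 12.51

(CH3)2NH + H2O ⇌ (CH3)2NH2+ + OH-
Kb = x²/(1.76 − x) = 6.0 × 10^-4
Assume x ≪ 1.76: x ≈ √(6.0 × 10^-4 × 1.76) = 3.25 × 10^-2 M
pOH = 1.49, so pH = 14.00 − pOH = 12.51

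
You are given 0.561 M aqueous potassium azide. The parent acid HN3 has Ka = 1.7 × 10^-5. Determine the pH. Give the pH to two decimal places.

pH = 9.26

N3- is the conjugate base of the weak acid HN3.
Kb = Kw/Ka = 1.0×10^-14 / 1.7 × 10^-5 = 5.88 × 10^-10
Kb = [OH-]²/(0.561 − [OH-]) = 5.88 × 10^-10
Since Kb ≪ C₀, [OH-] ≈ √(Kb·C₀) = 1.82 × 10^-5 M.
Check: 0.0032% ionized — well under 5%, approximation valid.
pOH = −log(1.82 × 10^-5) = 4.74; pH = 14.00 − 4.74 = 9.26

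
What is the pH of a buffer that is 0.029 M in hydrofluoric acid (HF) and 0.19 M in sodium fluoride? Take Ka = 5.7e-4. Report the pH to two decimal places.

pH = 4.06

pKa = −log(5.7 × 10^-4) = 3.244
pH = pKa + log([A⁻]/[HA]) = 3.244 + log(0.19/0.029)
pH = 3.244 + (+0.816) = 4.06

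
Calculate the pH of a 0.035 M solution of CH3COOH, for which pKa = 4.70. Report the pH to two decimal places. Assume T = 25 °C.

pH = 3.08

CH3COOH ⇌ CH3COO- + H+
Ka = 10^(−4.70) = 2.00 × 10^-5
From the ICE table, Ka = x²/(0.035 − x) = 2.00 × 10^-5.
Since Ka ≪ C₀, x ≈ √(Ka·C₀) = 8.37 × 10^-4 M.
(x/C₀ = 2.4% < 5%, so the approximation holds.)
pH = −log(8.37 × 10^-4) = 3.08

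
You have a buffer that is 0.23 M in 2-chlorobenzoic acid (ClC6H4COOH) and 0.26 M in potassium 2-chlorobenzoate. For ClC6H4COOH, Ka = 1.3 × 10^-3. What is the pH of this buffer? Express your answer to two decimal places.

pKa = −log(1.3 × 10^-3) = 2.886
pH = pKa + log([A⁻]/[HA]) = 2.886 + log(0.26/0.23)
pH = 2.886 + (+0.053) = 2.94

pH = 2.94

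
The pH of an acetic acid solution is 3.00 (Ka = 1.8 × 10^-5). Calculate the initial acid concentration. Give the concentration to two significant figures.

C₀ = 5.7 × 10^-2 M

[H+] = 10^(-3.00) = 1.00 × 10^-3 M = x
Ka = x²/(C₀ − x) ⇒ C₀ = x + x²/Ka
C₀ = 1.00 × 10^-3 + (1.00 × 10^-3)²/(1.8 × 10^-5) = 5.66 × 10^-2 M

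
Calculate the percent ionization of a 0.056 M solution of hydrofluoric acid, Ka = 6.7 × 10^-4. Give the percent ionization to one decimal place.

10.4%

HF ⇌ F- + H+; let x = [H+] at equilibrium.
Ka = x²/(C₀ − x); solving the quadratic gives x = 5.80 × 10^-3 M.
% ionization = x/C₀ × 100% = 5.80 × 10^-3/0.056 × 100% = 10.4%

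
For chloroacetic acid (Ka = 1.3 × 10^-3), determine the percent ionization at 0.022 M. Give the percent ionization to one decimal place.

ClCH2COOH ⇌ ClCH2COO- + H+; let x = [H+] at equilibrium.
Solve x² + 0.0013x − 2.86e-05 = 0 → x = 4.74 × 10^-3 M
Fraction ionized = 4.74 × 10^-3 / 0.022 = 0.2155 → 21.5%

21.5%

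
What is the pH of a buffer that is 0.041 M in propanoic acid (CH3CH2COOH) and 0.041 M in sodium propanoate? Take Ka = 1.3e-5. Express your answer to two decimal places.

pKa = −log(1.3 × 10^-5) = 4.886
Henderson–Hasselbalch: pH = pKa + log([CH3CH2COO-]/[CH3CH2COOH]) = 4.886 + log(0.041/0.041)
pH = 4.886 + (+0.000) = 4.89

pH = 4.89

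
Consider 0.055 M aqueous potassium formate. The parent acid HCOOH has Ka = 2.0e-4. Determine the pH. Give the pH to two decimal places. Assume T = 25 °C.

HCOO- is the conjugate base of the weak acid HCOOH.
Kb = Kw/Ka = 1.0×10^-14 / 2.0 × 10^-4 = 5.00 × 10^-11
Kb = [OH-]²/(0.055 − [OH-]) = 5.00 × 10^-11
Assume [OH-] ≪ 0.055: [OH-] ≈ √(5.00 × 10^-11 × 0.055) = 1.66 × 10^-6 M
([OH-]/C₀ = 0.003% < 5%, so the approximation holds.)
pOH = −log(1.66 × 10^-6) = 5.78; pH = 14.00 − 5.78 = 8.22

pH = 8.22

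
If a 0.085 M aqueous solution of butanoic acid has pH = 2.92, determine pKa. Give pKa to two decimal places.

pKa = 4.76

[H+] = 10^(-2.92) = 1.20 × 10^-3 M
At equilibrium [HA] = 0.085 − 1.20 × 10^-3 = 8.38 × 10^-2 M
Ka = [H+][A-]/[HA] = (1.20 × 10^-3)² / 8.38 × 10^-2 = 1.72 × 10^-5
pKa = -log(1.72 × 10^-5) = 4.76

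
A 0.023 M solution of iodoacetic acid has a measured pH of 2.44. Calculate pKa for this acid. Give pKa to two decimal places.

pKa = 3.17

[H+] = 10^(-2.44) = 3.63 × 10^-3 M
At equilibrium [HA] = 0.023 − 3.63 × 10^-3 = 1.94 × 10^-2 M
Ka = [H+][A-]/[HA] = (3.63 × 10^-3)² / 1.94 × 10^-2 = 6.79 × 10^-4
pKa = -log(6.79 × 10^-4) = 3.17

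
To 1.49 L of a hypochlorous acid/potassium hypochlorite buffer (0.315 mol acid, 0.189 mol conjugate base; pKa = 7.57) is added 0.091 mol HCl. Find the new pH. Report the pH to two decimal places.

pH = 6.95

Added H+ converts OCl- to HOCl: HOCl → 0.406 mol, OCl- → 0.098 mol.
pH = pKa + log([A⁻]/[HA]) = 7.57 + log(0.098/0.406) = 7.57 -0.617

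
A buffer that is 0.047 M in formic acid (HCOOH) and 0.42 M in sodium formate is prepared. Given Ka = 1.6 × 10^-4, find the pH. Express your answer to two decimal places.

pH = 4.75

pKa = −log(1.6 × 10^-4) = 3.796
Using pH = pKa + log([base]/[acid]) with [base]/[acid] = 0.42/0.047:
pH = 3.796 + (+0.951) = 4.75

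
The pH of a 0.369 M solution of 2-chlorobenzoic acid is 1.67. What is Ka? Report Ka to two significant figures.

Ka = 1.3 × 10^-3

[H+] = 10^(-1.67) = 2.14 × 10^-2 M
At equilibrium [HA] = 0.369 − 2.14 × 10^-2 = 3.48 × 10^-1 M
Ka = [H+][A-]/[HA] = (2.14 × 10^-2)² / 3.48 × 10^-1 = 1.3 × 10^-3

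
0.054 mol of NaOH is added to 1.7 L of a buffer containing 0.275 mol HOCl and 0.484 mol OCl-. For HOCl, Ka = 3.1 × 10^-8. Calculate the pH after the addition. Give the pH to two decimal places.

After neutralization: n(HOCl) = 0.221 mol, n(OCl-) = 0.538 mol.
pKa = −log(3.1 × 10^-8) = 7.509
pH = pKa + log(n_OCl-/n_HOCl) = 7.509 + log(0.538/0.221) = 7.509 + (+0.386)

pH = 7.90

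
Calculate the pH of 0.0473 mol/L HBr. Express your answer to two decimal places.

HBr is a strong acid and dissociates completely, so [H+] = 0.0473 M.
pH = -log(0.0473) = 1.33

pH = 1.33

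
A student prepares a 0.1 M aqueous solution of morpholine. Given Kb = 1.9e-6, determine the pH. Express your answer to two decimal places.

C4H8ONH + H2O ⇌ C4H8ONH2+ + OH-
From the ICE table, Kb = [OH-]²/(0.1 − [OH-]) = 1.9 × 10^-6.
Since Kb ≪ C₀, [OH-] ≈ √(Kb·C₀) = 4.36 × 10^-4 M.
Check: 0.44% ionized — well under 5%, approximation valid.
pOH = 3.36, so pH = 14.00 − pOH = 10.64

pH = 10.64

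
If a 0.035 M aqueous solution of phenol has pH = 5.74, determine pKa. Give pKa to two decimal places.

[H+] = 10^(-5.74) = 1.82 × 10^-6 M
At equilibrium [HA] = 0.035 − 1.82 × 10^-6 = 3.50 × 10^-2 M
Ka = [H+][A-]/[HA] = (1.82 × 10^-6)² / 3.50 × 10^-2 = 9.46 × 10^-11
pKa = -log(9.46 × 10^-11) = 10.02

pKa = 10.02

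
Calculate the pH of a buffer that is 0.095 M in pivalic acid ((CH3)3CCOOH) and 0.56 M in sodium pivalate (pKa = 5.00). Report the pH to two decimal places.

Henderson–Hasselbalch: pH = pKa + log([(CH3)3CCOO-]/[(CH3)3CCOOH]) = 5.00 + log(0.56/0.095)
pH = 5.00 + (+0.770) = 5.77

pH = 5.77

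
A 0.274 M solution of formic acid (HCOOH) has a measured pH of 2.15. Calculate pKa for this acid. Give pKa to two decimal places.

[H+] = 10^(-2.15) = 7.08 × 10^-3 M
At equilibrium [HA] = 0.274 − 7.08 × 10^-3 = 2.67 × 10^-1 M
Ka = [H+][A-]/[HA] = (7.08 × 10^-3)² / 2.67 × 10^-1 = 1.88 × 10^-4
pKa = -log(1.88 × 10^-4) = 3.73

pKa = 3.73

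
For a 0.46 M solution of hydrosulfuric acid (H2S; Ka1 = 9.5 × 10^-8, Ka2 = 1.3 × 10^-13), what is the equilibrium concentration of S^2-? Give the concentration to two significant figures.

First ionization gives [H+] ≈ [HS-] = 2.09 × 10^-4 M.
Second step: Ka2 = [H+][S^2-]/[HS-] ≈ [S^2-] (since [H+] ≈ [HS-]).
So [S^2-] ≈ Ka2.

1.3 × 10^-13 M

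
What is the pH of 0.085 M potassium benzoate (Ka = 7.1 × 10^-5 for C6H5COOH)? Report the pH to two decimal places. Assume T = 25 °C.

C6H5COO- is the conjugate base of the weak acid C6H5COOH.
Kb = Kw/Ka = 1.0×10^-14 / 7.1 × 10^-5 = 1.41 × 10^-10
From the ICE table, Kb = [OH-]²/(0.085 − [OH-]) = 1.41 × 10^-10.
Assume [OH-] ≪ 0.085: [OH-] ≈ √(1.41 × 10^-10 × 0.085) = 3.46 × 10^-6 M
([OH-]/C₀ = 0.0041% < 5%, so the approximation holds.)
pOH = −log(3.46 × 10^-6) = 5.46; pH = 14.00 − 5.46 = 8.54

pH = 8.54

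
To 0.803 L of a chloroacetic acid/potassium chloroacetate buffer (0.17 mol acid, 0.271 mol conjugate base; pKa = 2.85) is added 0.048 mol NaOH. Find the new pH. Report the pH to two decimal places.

OH- converts ClCH2COOH to ClCH2COO-: ClCH2COOH → 0.122 mol, ClCH2COO- → 0.319 mol.
Henderson–Hasselbalch with mole ratio 0.319/0.122: pH = 2.85 + (+0.417)

pH = 3.27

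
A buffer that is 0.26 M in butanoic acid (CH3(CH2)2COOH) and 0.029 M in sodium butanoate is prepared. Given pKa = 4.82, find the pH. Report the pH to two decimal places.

pH = 3.87

Henderson–Hasselbalch: pH = pKa + log([CH3(CH2)2COO-]/[CH3(CH2)2COOH]) = 4.82 + log(0.029/0.26)
pH = 4.82 + (-0.953) = 3.87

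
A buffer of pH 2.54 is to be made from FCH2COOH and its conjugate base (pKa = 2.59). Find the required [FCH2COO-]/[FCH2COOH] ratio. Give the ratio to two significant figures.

pH = pKa + log(r) ⇒ log(r) = 2.54 − 2.59 = -0.05
r = [FCH2COO-]/[FCH2COOH] = 10^(-0.05) = 0.891

ratio = 0.89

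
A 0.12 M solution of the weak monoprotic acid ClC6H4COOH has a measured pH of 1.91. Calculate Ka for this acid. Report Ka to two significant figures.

[H+] = 10^(-1.91) = 1.23 × 10^-2 M
At equilibrium [HA] = 0.12 − 1.23 × 10^-2 = 1.08 × 10^-1 M
Ka = [H+][A-]/[HA] = (1.23 × 10^-2)² / 1.08 × 10^-1 = 1.4 × 10^-3

Ka = 1.4 × 10^-3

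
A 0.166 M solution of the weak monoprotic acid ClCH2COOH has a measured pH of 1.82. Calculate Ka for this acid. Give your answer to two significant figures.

Ka = 1.5 × 10^-3

[H+] = 10^(-1.82) = 1.51 × 10^-2 M
At equilibrium [HA] = 0.166 − 1.51 × 10^-2 = 1.51 × 10^-1 M
Ka = [H+][A-]/[HA] = (1.51 × 10^-2)² / 1.51 × 10^-1 = 1.5 × 10^-3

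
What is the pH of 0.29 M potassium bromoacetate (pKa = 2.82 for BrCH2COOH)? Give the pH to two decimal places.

BrCH2COO- is the conjugate base of the weak acid BrCH2COOH.
Ka = 10^(−2.82) = 1.51 × 10^-3
Kb = Kw/Ka = 1.0×10^-14 / 1.51 × 10^-3 = 6.62 × 10^-12
Kb = x²/(0.29 − x) = 6.62 × 10^-12
Since Kb ≪ C₀, x ≈ √(Kb·C₀) = 1.39 × 10^-6 M.
Check: 0.00048% ionized — well under 5%, approximation valid.
pOH = 5.86, so pH = 14.00 − pOH = 8.14

pH = 8.14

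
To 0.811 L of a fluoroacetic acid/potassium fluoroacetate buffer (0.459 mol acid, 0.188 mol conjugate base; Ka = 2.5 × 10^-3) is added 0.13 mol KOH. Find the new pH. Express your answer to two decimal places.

pH = 2.59

After neutralization: n(FCH2COOH) = 0.329 mol, n(FCH2COO-) = 0.318 mol.
pKa = −log(2.5 × 10^-3) = 2.602
Henderson–Hasselbalch with mole ratio 0.318/0.329: pH = 2.602 + (-0.015)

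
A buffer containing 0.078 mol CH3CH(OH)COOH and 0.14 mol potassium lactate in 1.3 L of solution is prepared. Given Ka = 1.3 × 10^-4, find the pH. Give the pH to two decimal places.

pH = 4.14

pKa = −log(1.3 × 10^-4) = 3.886
pH = pKa + log([A⁻]/[HA]) = 3.886 + log(0.14/0.078)
pH = 3.886 + (+0.254) = 4.14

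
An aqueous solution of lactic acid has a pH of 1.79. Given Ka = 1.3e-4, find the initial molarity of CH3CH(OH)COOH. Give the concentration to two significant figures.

C₀ = 2.0 M

[H+] = 10^(-1.79) = 1.62 × 10^-2 M = x
Ka = x²/(C₀ − x) ⇒ C₀ = x + x²/Ka
C₀ = 1.62 × 10^-2 + (1.62 × 10^-2)²/(1.3 × 10^-4) = 2.03 M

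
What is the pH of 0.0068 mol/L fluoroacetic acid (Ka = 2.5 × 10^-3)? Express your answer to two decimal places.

pH = 2.51

FCH2COOH ⇌ FCH2COO- + H+
Ka = x²/(0.0068 − x) = 2.5 × 10^-3
Here C₀/Ka ≈ 2.72, so the small-x approximation fails. Use the quadratic:
x = (−Ka + √(Ka² + 4·Ka·C₀))/2 = 3.06 × 10^-3 M
pH = −log[H+] = −log(3.06 × 10^-3) = 2.51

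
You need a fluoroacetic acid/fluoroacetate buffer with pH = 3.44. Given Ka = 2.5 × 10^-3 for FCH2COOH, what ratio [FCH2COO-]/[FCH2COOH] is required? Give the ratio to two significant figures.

ratio = 6.9

pKa = -log(2.5 × 10^-3) = 2.602
pH = pKa + log(r) ⇒ log(r) = 3.44 − 2.602 = +0.838
r = [FCH2COO-]/[FCH2COOH] = 10^(+0.838) = 6.89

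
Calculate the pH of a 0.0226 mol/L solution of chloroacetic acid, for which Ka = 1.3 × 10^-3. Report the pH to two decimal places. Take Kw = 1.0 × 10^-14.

pH = 2.32

ClCH2COOH ⇌ ClCH2COO- + H+
From the ICE table, Ka = x²/(0.0226 − x) = 1.3 × 10^-3.
x is not negligible relative to C₀; solve x² + 0.0013·x − 2.94e-05 = 0.
x = [−0.0013 + √(0.0013² + 0.000118)]/2 = 4.81 × 10^-3 M
pH = −log(4.81 × 10^-3) = 2.32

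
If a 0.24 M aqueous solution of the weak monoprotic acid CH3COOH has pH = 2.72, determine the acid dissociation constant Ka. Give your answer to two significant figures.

Ka = 1.5 × 10^-5

[H+] = 10^(-2.72) = 1.91 × 10^-3 M
At equilibrium [HA] = 0.24 − 1.91 × 10^-3 = 2.38 × 10^-1 M
Ka = [H+][A-]/[HA] = (1.91 × 10^-3)² / 2.38 × 10^-1 = 1.5 × 10^-5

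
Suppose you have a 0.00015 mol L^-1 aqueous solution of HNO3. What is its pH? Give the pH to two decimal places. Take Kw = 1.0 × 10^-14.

HNO3 is a strong acid and dissociates completely, so [H+] = 0.00015 M.
pH = -log(0.00015) = 3.82

pH = 3.82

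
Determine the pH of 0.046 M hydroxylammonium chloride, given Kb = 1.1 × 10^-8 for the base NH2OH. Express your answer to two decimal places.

NH3OH+ is the conjugate acid of the weak base NH2OH.
Ka = Kw/Kb = 1.0×10^-14 / 1.1 × 10^-8 = 9.09 × 10^-7
Ka = [H+]²/(0.046 − [H+]) = 9.09 × 10^-7
Assume [H+] ≪ 0.046: [H+] ≈ √(9.09 × 10^-7 × 0.046) = 2.04 × 10^-4 M
([H+]/C₀ = 0.44% < 5%, so the approximation holds.)
pH = −log[H+] = −log(2.04 × 10^-4) = 3.69

pH = 3.69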